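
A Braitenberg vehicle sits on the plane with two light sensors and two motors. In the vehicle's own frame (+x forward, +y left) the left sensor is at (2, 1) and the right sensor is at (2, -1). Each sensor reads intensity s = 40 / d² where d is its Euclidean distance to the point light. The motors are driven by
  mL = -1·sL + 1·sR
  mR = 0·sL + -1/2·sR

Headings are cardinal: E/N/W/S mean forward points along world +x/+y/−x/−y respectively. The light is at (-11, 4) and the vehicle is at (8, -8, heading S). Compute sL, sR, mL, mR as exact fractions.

10/149 1/13 19/1937 -1/26

left sensor world pos  = (9, -10); dL² = 596
right sensor world pos = (7, -10); dR² = 520
sL = 40/596 = 10/149
sR = 40/520 = 1/13
mL = -1·sL + 1·sR = 19/1937
mR = 0·sL + -1/2·sR = -1/26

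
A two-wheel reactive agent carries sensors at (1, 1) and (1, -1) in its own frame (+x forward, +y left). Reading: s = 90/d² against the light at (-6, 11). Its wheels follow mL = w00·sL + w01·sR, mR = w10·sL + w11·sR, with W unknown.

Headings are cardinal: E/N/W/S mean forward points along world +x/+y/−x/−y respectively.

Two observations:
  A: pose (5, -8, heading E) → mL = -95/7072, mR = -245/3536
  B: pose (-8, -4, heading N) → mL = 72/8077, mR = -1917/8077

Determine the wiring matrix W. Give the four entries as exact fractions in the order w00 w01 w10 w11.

-1/2 1/2 1/2 -1

obs A: pose=(5,-8,E) → sL=5/26, sR=45/272, mL=-95/7072, mR=-245/3536
obs B: pose=(-8,-4,N) → sL=18/41, sR=90/197, mL=72/8077, mR=-1917/8077
sensor matrix S = [[5/26, 45/272], [18/41, 90/197]]; det S = 217395/14280136
solve [mL_A; mL_B] = S·[w00; w01] and [mR_A; mR_B] = S·[w10; w11]:
  w00 = -1/2, w01 = 1/2, w10 = 1/2, w11 = -1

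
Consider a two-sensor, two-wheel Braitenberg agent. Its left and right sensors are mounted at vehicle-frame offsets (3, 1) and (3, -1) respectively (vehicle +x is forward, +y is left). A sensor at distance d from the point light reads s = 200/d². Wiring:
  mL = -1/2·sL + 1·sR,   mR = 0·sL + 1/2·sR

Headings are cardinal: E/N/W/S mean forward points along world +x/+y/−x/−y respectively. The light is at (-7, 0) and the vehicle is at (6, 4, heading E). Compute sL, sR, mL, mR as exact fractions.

left sensor world pos  = (9, 5); dL² = 281
right sensor world pos = (9, 3); dR² = 265
sL = 200/281 = 200/281
sR = 200/265 = 40/53
mL = -1/2·sL + 1·sR = 5940/14893
mR = 0·sL + 1/2·sR = 20/53

200/281 40/53 5940/14893 20/53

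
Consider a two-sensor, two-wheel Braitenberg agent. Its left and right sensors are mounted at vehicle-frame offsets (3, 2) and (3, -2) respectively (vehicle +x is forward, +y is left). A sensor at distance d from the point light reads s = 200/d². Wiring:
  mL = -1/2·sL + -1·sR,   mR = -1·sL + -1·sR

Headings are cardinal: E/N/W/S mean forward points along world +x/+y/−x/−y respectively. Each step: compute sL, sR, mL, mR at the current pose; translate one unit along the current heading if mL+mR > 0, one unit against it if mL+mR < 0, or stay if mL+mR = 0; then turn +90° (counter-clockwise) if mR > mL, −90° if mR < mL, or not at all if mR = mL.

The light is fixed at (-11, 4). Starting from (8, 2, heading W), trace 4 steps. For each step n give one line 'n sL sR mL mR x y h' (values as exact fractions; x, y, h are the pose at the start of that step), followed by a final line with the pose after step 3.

n=0: pose=(8,2,W); sL=25/34, sR=25/32; mL=-625/544, mR=-825/544; mL+mR=-725/272 → advance -1; mR−mL=-25/68 → turn -1·90°
n=1: pose=(9,2,N); sL=8/13, sR=40/97; mL=-908/1261, mR=-1296/1261; mL+mR=-2204/1261 → advance -1; mR−mL=-4/13 → turn -1·90°
n=2: pose=(9,1,E); sL=20/53, sR=100/277; mL=-8070/14681, mR=-10840/14681; mL+mR=-18910/14681 → advance -1; mR−mL=-10/53 → turn -1·90°
n=3: pose=(8,1,S); sL=200/477, sR=8/13; mL=-5116/6201, mR=-6416/6201; mL+mR=-3844/2067 → advance -1; mR−mL=-100/477 → turn -1·90°

0 25/34 25/32 -625/544 -825/544 8 2 W
1 8/13 40/97 -908/1261 -1296/1261 9 2 N
2 20/53 100/277 -8070/14681 -10840/14681 9 1 E
3 200/477 8/13 -5116/6201 -6416/6201 8 1 S
final 8 2 W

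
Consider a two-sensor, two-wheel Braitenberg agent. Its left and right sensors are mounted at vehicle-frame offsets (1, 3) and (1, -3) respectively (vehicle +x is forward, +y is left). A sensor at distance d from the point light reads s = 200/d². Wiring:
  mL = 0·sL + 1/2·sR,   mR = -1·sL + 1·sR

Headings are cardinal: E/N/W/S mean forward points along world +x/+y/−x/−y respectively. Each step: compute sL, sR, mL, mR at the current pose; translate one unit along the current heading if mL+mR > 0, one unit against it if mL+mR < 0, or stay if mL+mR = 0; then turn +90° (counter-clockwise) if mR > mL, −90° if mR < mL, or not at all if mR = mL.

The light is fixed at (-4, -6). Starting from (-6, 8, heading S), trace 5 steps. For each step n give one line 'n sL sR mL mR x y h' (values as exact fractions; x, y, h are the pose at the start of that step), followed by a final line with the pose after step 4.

0 20/17 100/97 50/97 -240/1649 -6 8 S
1 200/109 40/53 20/53 -6240/5777 -6 7 W
2 50/53 1 1/2 3/53 -5 7 N
3 200/289 200/121 100/121 33600/34969 -5 8 E
4 100/117 100/117 50/117 0 -4 8 N
final -4 9 E

n=0: pose=(-6,8,S); sL=20/17, sR=100/97; mL=50/97, mR=-240/1649; mL+mR=610/1649 → advance +1; mR−mL=-1090/1649 → turn -1·90°
n=1: pose=(-6,7,W); sL=200/109, sR=40/53; mL=20/53, mR=-6240/5777; mL+mR=-4060/5777 → advance -1; mR−mL=-8420/5777 → turn -1·90°
n=2: pose=(-5,7,N); sL=50/53, sR=1; mL=1/2, mR=3/53; mL+mR=59/106 → advance +1; mR−mL=-47/106 → turn -1·90°
n=3: pose=(-5,8,E); sL=200/289, sR=200/121; mL=100/121, mR=33600/34969; mL+mR=62500/34969 → advance +1; mR−mL=4700/34969 → turn +1·90°
n=4: pose=(-4,8,N); sL=100/117, sR=100/117; mL=50/117, mR=0; mL+mR=50/117 → advance +1; mR−mL=-50/117 → turn -1·90°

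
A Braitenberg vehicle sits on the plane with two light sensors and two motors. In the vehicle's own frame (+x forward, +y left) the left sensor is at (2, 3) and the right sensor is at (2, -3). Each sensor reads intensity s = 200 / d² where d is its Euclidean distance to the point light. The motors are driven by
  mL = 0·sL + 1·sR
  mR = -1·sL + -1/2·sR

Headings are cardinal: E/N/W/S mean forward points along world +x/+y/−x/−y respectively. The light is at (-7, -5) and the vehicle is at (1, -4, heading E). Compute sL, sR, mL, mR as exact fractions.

50/29 25/13 25/13 -2025/754

left sensor world pos  = (3, -1); dL² = 116
right sensor world pos = (3, -7); dR² = 104
sL = 200/116 = 50/29
sR = 200/104 = 25/13
mL = 0·sL + 1·sR = 25/13
mR = -1·sL + -1/2·sR = -2025/754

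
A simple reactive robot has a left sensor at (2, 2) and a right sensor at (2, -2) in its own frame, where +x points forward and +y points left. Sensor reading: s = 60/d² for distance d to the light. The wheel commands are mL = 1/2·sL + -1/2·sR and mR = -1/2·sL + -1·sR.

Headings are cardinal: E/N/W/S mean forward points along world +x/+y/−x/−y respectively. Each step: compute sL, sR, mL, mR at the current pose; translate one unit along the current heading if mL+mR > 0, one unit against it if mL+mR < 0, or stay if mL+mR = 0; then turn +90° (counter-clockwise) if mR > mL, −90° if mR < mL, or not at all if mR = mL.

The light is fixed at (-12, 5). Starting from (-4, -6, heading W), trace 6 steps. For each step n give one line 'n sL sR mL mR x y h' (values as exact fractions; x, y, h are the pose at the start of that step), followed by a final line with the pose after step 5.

0 12/41 20/39 -176/1599 -1054/1599 -4 -6 W
1 6/13 30/101 108/1313 -693/1313 -3 -6 N
2 60/221 60/317 2880/70057 -22770/70057 -3 -7 E
3 15/74 15/58 -30/1073 -1545/4292 -4 -7 S
4 12/41 20/39 -176/1599 -1054/1599 -4 -6 W
5 6/13 30/101 108/1313 -693/1313 -3 -6 N
final -3 -7 E

n=0: pose=(-4,-6,W); sL=12/41, sR=20/39; mL=-176/1599, mR=-1054/1599; mL+mR=-10/13 → advance -1; mR−mL=-878/1599 → turn -1·90°
n=1: pose=(-3,-6,N); sL=6/13, sR=30/101; mL=108/1313, mR=-693/1313; mL+mR=-45/101 → advance -1; mR−mL=-801/1313 → turn -1·90°
n=2: pose=(-3,-7,E); sL=60/221, sR=60/317; mL=2880/70057, mR=-22770/70057; mL+mR=-90/317 → advance -1; mR−mL=-25650/70057 → turn -1·90°
n=3: pose=(-4,-7,S); sL=15/74, sR=15/58; mL=-30/1073, mR=-1545/4292; mL+mR=-45/116 → advance -1; mR−mL=-1425/4292 → turn -1·90°
n=4: pose=(-4,-6,W); sL=12/41, sR=20/39; mL=-176/1599, mR=-1054/1599; mL+mR=-10/13 → advance -1; mR−mL=-878/1599 → turn -1·90°
n=5: pose=(-3,-6,N); sL=6/13, sR=30/101; mL=108/1313, mR=-693/1313; mL+mR=-45/101 → advance -1; mR−mL=-801/1313 → turn -1·90°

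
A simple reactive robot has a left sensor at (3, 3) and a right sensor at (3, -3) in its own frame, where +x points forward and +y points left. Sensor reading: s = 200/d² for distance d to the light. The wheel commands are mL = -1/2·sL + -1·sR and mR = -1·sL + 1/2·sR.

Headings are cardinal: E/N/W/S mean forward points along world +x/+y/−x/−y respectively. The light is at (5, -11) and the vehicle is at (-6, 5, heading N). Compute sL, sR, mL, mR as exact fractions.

200/557 8/17 -6156/9469 -1172/9469

left sensor world pos  = (-9, 8); dL² = 557
right sensor world pos = (-3, 8); dR² = 425
sL = 200/557 = 200/557
sR = 200/425 = 8/17
mL = -1/2·sL + -1·sR = -6156/9469
mR = -1·sL + 1/2·sR = -1172/9469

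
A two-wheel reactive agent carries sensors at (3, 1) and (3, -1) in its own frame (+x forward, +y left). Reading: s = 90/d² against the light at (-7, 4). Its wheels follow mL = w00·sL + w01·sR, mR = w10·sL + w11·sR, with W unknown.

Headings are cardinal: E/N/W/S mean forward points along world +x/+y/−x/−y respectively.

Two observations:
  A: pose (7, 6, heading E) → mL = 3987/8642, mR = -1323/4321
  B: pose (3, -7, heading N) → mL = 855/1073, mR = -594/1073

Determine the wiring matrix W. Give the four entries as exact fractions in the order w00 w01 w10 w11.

1/2 1 -1/2 -1/2

obs A: pose=(7,6,E) → sL=45/149, sR=9/29, mL=3987/8642, mR=-1323/4321
obs B: pose=(3,-7,N) → sL=18/29, sR=18/37, mL=855/1073, mR=-594/1073
sensor matrix S = [[45/149, 9/29], [18/29, 18/37]]; det S = -211896/4636433
solve [mL_A; mL_B] = S·[w00; w01] and [mR_A; mR_B] = S·[w10; w11]:
  w00 = 1/2, w01 = 1, w10 = -1/2, w11 = -1/2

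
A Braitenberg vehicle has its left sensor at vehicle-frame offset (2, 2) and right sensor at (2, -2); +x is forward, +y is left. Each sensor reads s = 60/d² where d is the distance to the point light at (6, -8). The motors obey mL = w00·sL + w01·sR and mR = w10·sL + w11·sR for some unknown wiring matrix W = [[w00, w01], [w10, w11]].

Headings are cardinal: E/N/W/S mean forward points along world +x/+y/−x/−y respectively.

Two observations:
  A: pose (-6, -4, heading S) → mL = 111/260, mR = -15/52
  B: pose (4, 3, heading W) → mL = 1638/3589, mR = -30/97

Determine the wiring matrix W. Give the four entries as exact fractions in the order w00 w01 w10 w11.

1 -1/2 -1/2 0

obs A: pose=(-6,-4,S) → sL=15/26, sR=3/10, mL=111/260, mR=-15/52
obs B: pose=(4,3,W) → sL=60/97, sR=12/37, mL=1638/3589, mR=-30/97
sensor matrix S = [[15/26, 3/10], [60/97, 12/37]]; det S = 72/46657
solve [mL_A; mL_B] = S·[w00; w01] and [mR_A; mR_B] = S·[w10; w11]:
  w00 = 1, w01 = -1/2, w10 = -1/2, w11 = 0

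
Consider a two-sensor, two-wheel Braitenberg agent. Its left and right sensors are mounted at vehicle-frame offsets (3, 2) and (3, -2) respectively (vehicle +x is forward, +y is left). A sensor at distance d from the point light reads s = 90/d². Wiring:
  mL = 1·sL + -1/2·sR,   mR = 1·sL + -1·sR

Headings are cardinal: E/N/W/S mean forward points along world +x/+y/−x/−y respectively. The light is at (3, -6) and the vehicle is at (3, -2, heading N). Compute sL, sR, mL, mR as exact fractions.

left sensor world pos  = (1, 1); dL² = 53
right sensor world pos = (5, 1); dR² = 53
sL = 90/53 = 90/53
sR = 90/53 = 90/53
mL = 1·sL + -1/2·sR = 45/53
mR = 1·sL + -1·sR = 0

90/53 90/53 45/53 0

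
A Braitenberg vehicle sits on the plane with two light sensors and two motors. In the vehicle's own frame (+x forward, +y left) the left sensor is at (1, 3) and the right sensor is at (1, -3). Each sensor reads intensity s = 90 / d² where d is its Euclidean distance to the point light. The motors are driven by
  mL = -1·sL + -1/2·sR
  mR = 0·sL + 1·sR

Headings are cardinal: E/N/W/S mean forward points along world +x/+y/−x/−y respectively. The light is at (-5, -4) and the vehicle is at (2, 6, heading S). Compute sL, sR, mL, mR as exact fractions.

left sensor world pos  = (5, 5); dL² = 181
right sensor world pos = (-1, 5); dR² = 97
sL = 90/181 = 90/181
sR = 90/97 = 90/97
mL = -1·sL + -1/2·sR = -16875/17557
mR = 0·sL + 1·sR = 90/97

90/181 90/97 -16875/17557 90/97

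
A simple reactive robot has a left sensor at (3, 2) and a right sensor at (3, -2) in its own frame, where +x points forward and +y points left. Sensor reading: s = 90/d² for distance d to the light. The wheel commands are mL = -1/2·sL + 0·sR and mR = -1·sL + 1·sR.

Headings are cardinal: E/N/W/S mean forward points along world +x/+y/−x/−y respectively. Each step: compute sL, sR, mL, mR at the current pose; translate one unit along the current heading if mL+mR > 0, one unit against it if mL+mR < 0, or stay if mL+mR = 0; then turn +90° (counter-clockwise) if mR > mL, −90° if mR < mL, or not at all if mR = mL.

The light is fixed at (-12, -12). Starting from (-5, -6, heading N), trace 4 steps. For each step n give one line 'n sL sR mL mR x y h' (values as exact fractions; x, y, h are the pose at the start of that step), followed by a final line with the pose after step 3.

0 45/53 5/9 -45/106 -140/477 -5 -6 N
1 18/5 18/13 -9/5 -144/65 -5 -7 W
2 9/10 45/82 -9/20 -72/205 -4 -7 N
3 90/29 90/61 -45/29 -2880/1769 -4 -8 W
final -3 -8 N

n=0: pose=(-5,-6,N); sL=45/53, sR=5/9; mL=-45/106, mR=-140/477; mL+mR=-685/954 → advance -1; mR−mL=125/954 → turn +1·90°
n=1: pose=(-5,-7,W); sL=18/5, sR=18/13; mL=-9/5, mR=-144/65; mL+mR=-261/65 → advance -1; mR−mL=-27/65 → turn -1·90°
n=2: pose=(-4,-7,N); sL=9/10, sR=45/82; mL=-9/20, mR=-72/205; mL+mR=-657/820 → advance -1; mR−mL=81/820 → turn +1·90°
n=3: pose=(-4,-8,W); sL=90/29, sR=90/61; mL=-45/29, mR=-2880/1769; mL+mR=-5625/1769 → advance -1; mR−mL=-135/1769 → turn -1·90°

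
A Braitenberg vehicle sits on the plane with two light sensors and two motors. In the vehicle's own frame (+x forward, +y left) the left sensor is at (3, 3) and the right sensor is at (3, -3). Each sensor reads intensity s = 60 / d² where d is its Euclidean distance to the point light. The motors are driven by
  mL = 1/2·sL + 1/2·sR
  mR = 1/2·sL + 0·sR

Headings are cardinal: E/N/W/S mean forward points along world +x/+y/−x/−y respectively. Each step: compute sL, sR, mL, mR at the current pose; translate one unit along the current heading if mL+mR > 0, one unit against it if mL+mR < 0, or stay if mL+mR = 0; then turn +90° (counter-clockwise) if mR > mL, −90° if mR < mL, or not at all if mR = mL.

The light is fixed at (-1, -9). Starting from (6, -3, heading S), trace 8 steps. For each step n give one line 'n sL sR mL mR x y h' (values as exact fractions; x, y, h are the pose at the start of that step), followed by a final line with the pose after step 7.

0 60/109 12/5 804/545 30/109 6 -3 S
1 3 3/4 15/8 3/2 6 -4 W
2 60/73 12/29 1308/2117 30/73 5 -4 N
3 10/27 2/3 14/27 5/27 5 -3 E
4 60/109 12/5 804/545 30/109 6 -3 S
5 3 3/4 15/8 3/2 6 -4 W
6 60/73 12/29 1308/2117 30/73 5 -4 N
7 10/27 2/3 14/27 5/27 5 -3 E
final 6 -3 S

n=0: pose=(6,-3,S); sL=60/109, sR=12/5; mL=804/545, mR=30/109; mL+mR=954/545 → advance +1; mR−mL=-6/5 → turn -1·90°
n=1: pose=(6,-4,W); sL=3, sR=3/4; mL=15/8, mR=3/2; mL+mR=27/8 → advance +1; mR−mL=-3/8 → turn -1·90°
n=2: pose=(5,-4,N); sL=60/73, sR=12/29; mL=1308/2117, mR=30/73; mL+mR=2178/2117 → advance +1; mR−mL=-6/29 → turn -1·90°
n=3: pose=(5,-3,E); sL=10/27, sR=2/3; mL=14/27, mR=5/27; mL+mR=19/27 → advance +1; mR−mL=-1/3 → turn -1·90°
n=4: pose=(6,-3,S); sL=60/109, sR=12/5; mL=804/545, mR=30/109; mL+mR=954/545 → advance +1; mR−mL=-6/5 → turn -1·90°
n=5: pose=(6,-4,W); sL=3, sR=3/4; mL=15/8, mR=3/2; mL+mR=27/8 → advance +1; mR−mL=-3/8 → turn -1·90°
n=6: pose=(5,-4,N); sL=60/73, sR=12/29; mL=1308/2117, mR=30/73; mL+mR=2178/2117 → advance +1; mR−mL=-6/29 → turn -1·90°
n=7: pose=(5,-3,E); sL=10/27, sR=2/3; mL=14/27, mR=5/27; mL+mR=19/27 → advance +1; mR−mL=-1/3 → turn -1·90°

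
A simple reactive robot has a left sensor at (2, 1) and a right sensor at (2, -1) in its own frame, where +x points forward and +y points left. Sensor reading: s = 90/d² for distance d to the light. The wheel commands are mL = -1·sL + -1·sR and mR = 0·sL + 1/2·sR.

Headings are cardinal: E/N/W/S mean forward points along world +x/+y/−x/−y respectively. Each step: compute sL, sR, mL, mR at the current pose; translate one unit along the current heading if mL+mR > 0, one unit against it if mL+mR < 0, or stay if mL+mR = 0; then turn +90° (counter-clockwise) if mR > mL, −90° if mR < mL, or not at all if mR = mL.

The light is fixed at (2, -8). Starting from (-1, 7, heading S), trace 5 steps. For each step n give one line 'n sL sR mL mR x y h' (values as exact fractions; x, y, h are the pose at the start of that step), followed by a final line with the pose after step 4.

n=0: pose=(-1,7,S); sL=90/173, sR=18/37; mL=-6444/6401, mR=9/37; mL+mR=-4887/6401 → advance -1; mR−mL=8001/6401 → turn +1·90°
n=1: pose=(-1,8,E); sL=9/29, sR=45/113; mL=-2322/3277, mR=45/226; mL+mR=-3339/6554 → advance -1; mR−mL=5949/6554 → turn +1·90°
n=2: pose=(-2,8,N); sL=90/349, sR=10/37; mL=-6820/12913, mR=5/37; mL+mR=-5075/12913 → advance -1; mR−mL=8565/12913 → turn +1·90°
n=3: pose=(-2,7,W); sL=45/116, sR=45/146; mL=-5895/8468, mR=45/292; mL+mR=-2295/4234 → advance -1; mR−mL=1800/2117 → turn +1·90°
n=4: pose=(-1,7,S); sL=90/173, sR=18/37; mL=-6444/6401, mR=9/37; mL+mR=-4887/6401 → advance -1; mR−mL=8001/6401 → turn +1·90°

0 90/173 18/37 -6444/6401 9/37 -1 7 S
1 9/29 45/113 -2322/3277 45/226 -1 8 E
2 90/349 10/37 -6820/12913 5/37 -2 8 N
3 45/116 45/146 -5895/8468 45/292 -2 7 W
4 90/173 18/37 -6444/6401 9/37 -1 7 S
final -1 8 E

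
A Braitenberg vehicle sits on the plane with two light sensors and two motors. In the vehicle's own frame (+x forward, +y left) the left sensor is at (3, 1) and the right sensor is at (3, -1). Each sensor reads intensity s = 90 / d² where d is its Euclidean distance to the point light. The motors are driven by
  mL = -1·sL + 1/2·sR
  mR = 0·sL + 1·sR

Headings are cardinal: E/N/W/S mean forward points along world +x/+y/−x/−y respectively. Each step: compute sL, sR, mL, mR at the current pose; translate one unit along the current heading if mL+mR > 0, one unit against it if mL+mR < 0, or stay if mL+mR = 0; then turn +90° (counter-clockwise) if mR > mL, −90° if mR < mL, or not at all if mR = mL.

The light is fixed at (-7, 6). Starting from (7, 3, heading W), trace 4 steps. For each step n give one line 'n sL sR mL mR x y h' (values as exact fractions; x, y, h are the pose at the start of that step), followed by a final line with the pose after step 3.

0 90/137 18/25 -1017/3425 18/25 7 3 W
1 45/116 1/2 -4/29 1/2 6 3 S
2 18/53 90/281 -2673/14893 90/281 6 2 E
3 9/17 45/113 -1269/3842 45/113 7 2 N
final 7 3 W

n=0: pose=(7,3,W); sL=90/137, sR=18/25; mL=-1017/3425, mR=18/25; mL+mR=1449/3425 → advance +1; mR−mL=3483/3425 → turn +1·90°
n=1: pose=(6,3,S); sL=45/116, sR=1/2; mL=-4/29, mR=1/2; mL+mR=21/58 → advance +1; mR−mL=37/58 → turn +1·90°
n=2: pose=(6,2,E); sL=18/53, sR=90/281; mL=-2673/14893, mR=90/281; mL+mR=2097/14893 → advance +1; mR−mL=7443/14893 → turn +1·90°
n=3: pose=(7,2,N); sL=9/17, sR=45/113; mL=-1269/3842, mR=45/113; mL+mR=261/3842 → advance +1; mR−mL=2799/3842 → turn +1·90°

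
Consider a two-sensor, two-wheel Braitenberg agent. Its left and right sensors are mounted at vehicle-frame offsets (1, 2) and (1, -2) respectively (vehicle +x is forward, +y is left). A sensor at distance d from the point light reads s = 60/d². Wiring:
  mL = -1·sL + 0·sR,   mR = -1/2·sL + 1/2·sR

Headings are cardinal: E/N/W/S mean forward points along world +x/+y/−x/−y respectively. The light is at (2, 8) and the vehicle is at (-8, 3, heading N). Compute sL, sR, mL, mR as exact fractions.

3/8 3/4 -3/8 3/16

left sensor world pos  = (-10, 4); dL² = 160
right sensor world pos = (-6, 4); dR² = 80
sL = 60/160 = 3/8
sR = 60/80 = 3/4
mL = -1·sL + 0·sR = -3/8
mR = -1/2·sL + 1/2·sR = 3/16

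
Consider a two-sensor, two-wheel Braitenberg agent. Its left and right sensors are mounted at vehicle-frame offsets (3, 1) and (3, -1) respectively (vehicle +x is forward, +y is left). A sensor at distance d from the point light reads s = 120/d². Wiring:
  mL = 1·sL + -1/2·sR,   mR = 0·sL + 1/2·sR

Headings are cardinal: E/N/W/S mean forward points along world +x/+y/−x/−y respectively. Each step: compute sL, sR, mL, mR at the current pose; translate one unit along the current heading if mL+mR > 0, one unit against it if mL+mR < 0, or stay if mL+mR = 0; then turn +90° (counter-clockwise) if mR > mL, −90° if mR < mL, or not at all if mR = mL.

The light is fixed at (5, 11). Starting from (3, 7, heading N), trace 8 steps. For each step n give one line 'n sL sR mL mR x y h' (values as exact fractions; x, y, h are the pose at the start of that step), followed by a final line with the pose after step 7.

n=0: pose=(3,7,N); sL=12, sR=60; mL=-18, mR=30; mL+mR=12 → advance +1; mR−mL=48 → turn +1·90°
n=1: pose=(3,8,W); sL=120/41, sR=120/29; mL=1020/1189, mR=60/29; mL+mR=120/41 → advance +1; mR−mL=1440/1189 → turn +1·90°
n=2: pose=(2,8,S); sL=3, sR=30/13; mL=24/13, mR=15/13; mL+mR=3 → advance +1; mR−mL=-9/13 → turn -1·90°
n=3: pose=(2,7,W); sL=120/61, sR=8/3; mL=116/183, mR=4/3; mL+mR=120/61 → advance +1; mR−mL=128/183 → turn +1·90°
n=4: pose=(1,7,S); sL=60/29, sR=60/37; mL=1350/1073, mR=30/37; mL+mR=60/29 → advance +1; mR−mL=-480/1073 → turn -1·90°
n=5: pose=(1,6,W); sL=24/17, sR=24/13; mL=108/221, mR=12/13; mL+mR=24/17 → advance +1; mR−mL=96/221 → turn +1·90°
n=6: pose=(0,6,S); sL=3/2, sR=6/5; mL=9/10, mR=3/5; mL+mR=3/2 → advance +1; mR−mL=-3/10 → turn -1·90°
n=7: pose=(0,5,W); sL=120/113, sR=120/89; mL=3900/10057, mR=60/89; mL+mR=120/113 → advance +1; mR−mL=2880/10057 → turn +1·90°

0 12 60 -18 30 3 7 N
1 120/41 120/29 1020/1189 60/29 3 8 W
2 3 30/13 24/13 15/13 2 8 S
3 120/61 8/3 116/183 4/3 2 7 W
4 60/29 60/37 1350/1073 30/37 1 7 S
5 24/17 24/13 108/221 12/13 1 6 W
6 3/2 6/5 9/10 3/5 0 6 S
7 120/113 120/89 3900/10057 60/89 0 5 W
final -1 5 S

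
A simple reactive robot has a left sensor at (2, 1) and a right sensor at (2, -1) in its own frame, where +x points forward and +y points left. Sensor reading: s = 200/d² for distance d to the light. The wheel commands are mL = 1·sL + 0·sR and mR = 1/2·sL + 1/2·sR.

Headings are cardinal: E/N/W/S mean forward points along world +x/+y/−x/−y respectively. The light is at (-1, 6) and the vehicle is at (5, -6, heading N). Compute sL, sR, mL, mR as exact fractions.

left sensor world pos  = (4, -4); dL² = 125
right sensor world pos = (6, -4); dR² = 149
sL = 200/125 = 8/5
sR = 200/149 = 200/149
mL = 1·sL + 0·sR = 8/5
mR = 1/2·sL + 1/2·sR = 1096/745

8/5 200/149 8/5 1096/745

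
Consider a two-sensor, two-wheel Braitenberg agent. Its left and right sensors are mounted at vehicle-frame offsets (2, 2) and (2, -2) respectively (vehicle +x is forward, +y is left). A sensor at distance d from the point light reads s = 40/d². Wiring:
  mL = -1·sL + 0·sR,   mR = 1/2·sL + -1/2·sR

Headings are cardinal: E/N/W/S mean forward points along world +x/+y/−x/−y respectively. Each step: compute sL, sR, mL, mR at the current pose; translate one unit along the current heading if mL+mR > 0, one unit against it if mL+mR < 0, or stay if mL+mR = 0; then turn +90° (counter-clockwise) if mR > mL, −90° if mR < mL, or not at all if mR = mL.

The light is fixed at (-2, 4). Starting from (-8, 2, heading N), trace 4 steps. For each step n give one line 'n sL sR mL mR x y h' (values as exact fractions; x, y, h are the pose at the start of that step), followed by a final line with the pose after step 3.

0 5/8 5/2 -5/8 -15/16 -8 2 N
1 40/17 40/41 -40/17 480/697 -8 1 E
2 20/41 20/13 -20/41 -280/533 -9 1 N
3 40/29 40/61 -40/29 640/1769 -9 0 E
final -10 0 N

n=0: pose=(-8,2,N); sL=5/8, sR=5/2; mL=-5/8, mR=-15/16; mL+mR=-25/16 → advance -1; mR−mL=-5/16 → turn -1·90°
n=1: pose=(-8,1,E); sL=40/17, sR=40/41; mL=-40/17, mR=480/697; mL+mR=-1160/697 → advance -1; mR−mL=2120/697 → turn +1·90°
n=2: pose=(-9,1,N); sL=20/41, sR=20/13; mL=-20/41, mR=-280/533; mL+mR=-540/533 → advance -1; mR−mL=-20/533 → turn -1·90°
n=3: pose=(-9,0,E); sL=40/29, sR=40/61; mL=-40/29, mR=640/1769; mL+mR=-1800/1769 → advance -1; mR−mL=3080/1769 → turn +1·90°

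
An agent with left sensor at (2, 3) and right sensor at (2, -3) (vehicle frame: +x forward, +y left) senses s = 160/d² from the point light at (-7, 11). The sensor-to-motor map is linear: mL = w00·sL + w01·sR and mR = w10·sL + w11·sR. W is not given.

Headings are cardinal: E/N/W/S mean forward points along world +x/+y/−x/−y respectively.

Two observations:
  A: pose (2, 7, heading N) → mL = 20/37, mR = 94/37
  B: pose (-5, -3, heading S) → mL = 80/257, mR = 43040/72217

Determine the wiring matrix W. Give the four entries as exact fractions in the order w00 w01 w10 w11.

obs A: pose=(2,7,N) → sL=4, sR=40/37, mL=20/37, mR=94/37
obs B: pose=(-5,-3,S) → sL=160/281, sR=160/257, mL=80/257, mR=43040/72217
sensor matrix S = [[4, 40/37], [160/281, 160/257]]; det S = 5009280/2672029
solve [mL_A; mL_B] = S·[w00; w01] and [mR_A; mR_B] = S·[w10; w11]:
  w00 = 0, w01 = 1/2, w10 = 1/2, w11 = 1/2

0 1/2 1/2 1/2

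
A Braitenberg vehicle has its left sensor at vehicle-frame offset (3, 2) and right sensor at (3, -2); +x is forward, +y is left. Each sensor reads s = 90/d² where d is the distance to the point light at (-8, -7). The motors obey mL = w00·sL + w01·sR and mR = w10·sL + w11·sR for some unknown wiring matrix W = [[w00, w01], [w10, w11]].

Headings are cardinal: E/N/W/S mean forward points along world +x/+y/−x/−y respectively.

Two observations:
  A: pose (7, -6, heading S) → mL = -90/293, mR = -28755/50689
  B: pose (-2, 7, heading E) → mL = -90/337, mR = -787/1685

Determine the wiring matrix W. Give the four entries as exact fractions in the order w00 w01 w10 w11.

-1 0 -1 -1/2

obs A: pose=(7,-6,S) → sL=90/293, sR=90/173, mL=-90/293, mR=-28755/50689
obs B: pose=(-2,7,E) → sL=90/337, sR=2/5, mL=-90/337, mR=-787/1685
sensor matrix S = [[90/293, 90/173], [90/337, 2/5]]; det S = -274464/17082193
solve [mL_A; mL_B] = S·[w00; w01] and [mR_A; mR_B] = S·[w10; w11]:
  w00 = -1, w01 = 0, w10 = -1, w11 = -1/2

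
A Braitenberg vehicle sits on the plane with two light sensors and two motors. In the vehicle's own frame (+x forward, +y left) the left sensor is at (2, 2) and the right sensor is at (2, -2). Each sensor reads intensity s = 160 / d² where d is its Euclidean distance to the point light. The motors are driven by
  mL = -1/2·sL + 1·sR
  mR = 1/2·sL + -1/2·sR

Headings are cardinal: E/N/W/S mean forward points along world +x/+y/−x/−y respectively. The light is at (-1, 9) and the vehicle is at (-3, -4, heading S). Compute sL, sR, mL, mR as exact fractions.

left sensor world pos  = (-1, -6); dL² = 225
right sensor world pos = (-5, -6); dR² = 241
sL = 160/225 = 32/45
sR = 160/241 = 160/241
mL = -1/2·sL + 1·sR = 3344/10845
mR = 1/2·sL + -1/2·sR = 256/10845

32/45 160/241 3344/10845 256/10845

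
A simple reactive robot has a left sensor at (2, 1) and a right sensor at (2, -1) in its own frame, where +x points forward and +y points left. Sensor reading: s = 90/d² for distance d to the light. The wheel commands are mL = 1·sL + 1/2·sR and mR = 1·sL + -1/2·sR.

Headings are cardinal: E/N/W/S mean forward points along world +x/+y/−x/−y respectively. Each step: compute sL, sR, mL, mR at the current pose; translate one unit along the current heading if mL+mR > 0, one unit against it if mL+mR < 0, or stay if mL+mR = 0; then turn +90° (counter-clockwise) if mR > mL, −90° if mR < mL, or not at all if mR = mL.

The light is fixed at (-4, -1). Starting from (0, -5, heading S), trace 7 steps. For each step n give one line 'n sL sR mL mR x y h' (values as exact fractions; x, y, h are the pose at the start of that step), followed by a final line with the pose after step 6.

n=0: pose=(0,-5,S); sL=90/61, sR=2; mL=151/61, mR=29/61; mL+mR=180/61 → advance +1; mR−mL=-2 → turn -1·90°
n=1: pose=(0,-6,W); sL=9/4, sR=9/2; mL=9/2, mR=0; mL+mR=9/2 → advance +1; mR−mL=-9/2 → turn -1·90°
n=2: pose=(-1,-6,N); sL=90/13, sR=18/5; mL=567/65, mR=333/65; mL+mR=180/13 → advance +1; mR−mL=-18/5 → turn -1·90°
n=3: pose=(-1,-5,E); sL=45/17, sR=9/5; mL=603/170, mR=297/170; mL+mR=90/17 → advance +1; mR−mL=-9/5 → turn -1·90°
n=4: pose=(0,-5,S); sL=90/61, sR=2; mL=151/61, mR=29/61; mL+mR=180/61 → advance +1; mR−mL=-2 → turn -1·90°
n=5: pose=(0,-6,W); sL=9/4, sR=9/2; mL=9/2, mR=0; mL+mR=9/2 → advance +1; mR−mL=-9/2 → turn -1·90°
n=6: pose=(-1,-6,N); sL=90/13, sR=18/5; mL=567/65, mR=333/65; mL+mR=180/13 → advance +1; mR−mL=-18/5 → turn -1·90°

0 90/61 2 151/61 29/61 0 -5 S
1 9/4 9/2 9/2 0 0 -6 W
2 90/13 18/5 567/65 333/65 -1 -6 N
3 45/17 9/5 603/170 297/170 -1 -5 E
4 90/61 2 151/61 29/61 0 -5 S
5 9/4 9/2 9/2 0 0 -6 W
6 90/13 18/5 567/65 333/65 -1 -6 N
final -1 -5 E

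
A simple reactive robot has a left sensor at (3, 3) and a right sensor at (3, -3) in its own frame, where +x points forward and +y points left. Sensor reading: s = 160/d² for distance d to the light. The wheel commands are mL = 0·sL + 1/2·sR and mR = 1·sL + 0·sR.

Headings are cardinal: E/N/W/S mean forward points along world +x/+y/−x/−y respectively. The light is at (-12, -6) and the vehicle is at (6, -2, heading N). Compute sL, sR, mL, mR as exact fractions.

80/137 16/49 8/49 80/137

left sensor world pos  = (3, 1); dL² = 274
right sensor world pos = (9, 1); dR² = 490
sL = 160/274 = 80/137
sR = 160/490 = 16/49
mL = 0·sL + 1/2·sR = 8/49
mR = 1·sL + 0·sR = 80/137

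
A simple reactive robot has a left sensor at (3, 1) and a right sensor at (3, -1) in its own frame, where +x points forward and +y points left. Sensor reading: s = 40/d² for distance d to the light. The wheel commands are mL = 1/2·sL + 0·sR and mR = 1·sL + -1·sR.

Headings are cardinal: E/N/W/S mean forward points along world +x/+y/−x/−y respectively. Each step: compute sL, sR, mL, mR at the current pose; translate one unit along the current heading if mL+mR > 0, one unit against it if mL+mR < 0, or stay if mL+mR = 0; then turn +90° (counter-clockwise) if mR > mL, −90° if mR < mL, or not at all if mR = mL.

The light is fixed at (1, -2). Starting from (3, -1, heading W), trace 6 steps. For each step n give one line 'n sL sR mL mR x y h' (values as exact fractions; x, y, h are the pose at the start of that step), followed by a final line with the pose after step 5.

n=0: pose=(3,-1,W); sL=40, sR=8; mL=20, mR=32; mL+mR=52 → advance +1; mR−mL=12 → turn +1·90°
n=1: pose=(2,-1,S); sL=5, sR=10; mL=5/2, mR=-5; mL+mR=-5/2 → advance -1; mR−mL=-15/2 → turn -1·90°
n=2: pose=(2,0,W); sL=8, sR=40/13; mL=4, mR=64/13; mL+mR=116/13 → advance +1; mR−mL=12/13 → turn +1·90°
n=3: pose=(1,0,S); sL=20, sR=20; mL=10, mR=0; mL+mR=10 → advance +1; mR−mL=-10 → turn -1·90°
n=4: pose=(1,-1,W); sL=40/9, sR=40/13; mL=20/9, mR=160/117; mL+mR=140/39 → advance +1; mR−mL=-100/117 → turn -1·90°
n=5: pose=(0,-1,N); sL=2, sR=5/2; mL=1, mR=-1/2; mL+mR=1/2 → advance +1; mR−mL=-3/2 → turn -1·90°

0 40 8 20 32 3 -1 W
1 5 10 5/2 -5 2 -1 S
2 8 40/13 4 64/13 2 0 W
3 20 20 10 0 1 0 S
4 40/9 40/13 20/9 160/117 1 -1 W
5 2 5/2 1 -1/2 0 -1 N
final 0 0 E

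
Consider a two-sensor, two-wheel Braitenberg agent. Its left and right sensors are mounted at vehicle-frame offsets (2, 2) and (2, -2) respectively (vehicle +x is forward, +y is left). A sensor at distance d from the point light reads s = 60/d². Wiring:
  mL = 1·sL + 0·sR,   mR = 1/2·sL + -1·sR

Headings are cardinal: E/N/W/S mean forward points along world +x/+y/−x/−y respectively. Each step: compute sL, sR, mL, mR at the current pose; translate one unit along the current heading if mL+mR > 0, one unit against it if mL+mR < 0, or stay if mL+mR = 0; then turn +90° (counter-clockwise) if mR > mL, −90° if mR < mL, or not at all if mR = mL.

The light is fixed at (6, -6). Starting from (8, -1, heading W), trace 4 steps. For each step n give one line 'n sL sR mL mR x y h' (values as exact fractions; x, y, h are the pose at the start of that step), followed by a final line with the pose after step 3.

0 20/3 60/49 20/3 310/147 8 -1 W
1 6/5 30/29 6/5 -63/145 7 -1 N
2 60/73 12/5 60/73 -726/365 7 0 E
3 3 3 3 -3/2 6 0 S
final 6 -1 W

n=0: pose=(8,-1,W); sL=20/3, sR=60/49; mL=20/3, mR=310/147; mL+mR=430/49 → advance +1; mR−mL=-670/147 → turn -1·90°
n=1: pose=(7,-1,N); sL=6/5, sR=30/29; mL=6/5, mR=-63/145; mL+mR=111/145 → advance +1; mR−mL=-237/145 → turn -1·90°
n=2: pose=(7,0,E); sL=60/73, sR=12/5; mL=60/73, mR=-726/365; mL+mR=-426/365 → advance -1; mR−mL=-1026/365 → turn -1·90°
n=3: pose=(6,0,S); sL=3, sR=3; mL=3, mR=-3/2; mL+mR=3/2 → advance +1; mR−mL=-9/2 → turn -1·90°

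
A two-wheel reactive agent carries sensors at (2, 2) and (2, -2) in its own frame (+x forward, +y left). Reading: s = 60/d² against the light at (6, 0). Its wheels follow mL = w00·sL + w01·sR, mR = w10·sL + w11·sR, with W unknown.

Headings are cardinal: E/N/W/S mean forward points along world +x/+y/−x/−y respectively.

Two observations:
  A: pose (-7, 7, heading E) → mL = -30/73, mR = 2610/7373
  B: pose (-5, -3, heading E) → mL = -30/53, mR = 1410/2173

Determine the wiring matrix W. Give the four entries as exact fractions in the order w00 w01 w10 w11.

obs A: pose=(-7,7,E) → sL=30/101, sR=30/73, mL=-30/73, mR=2610/7373
obs B: pose=(-5,-3,E) → sL=30/41, sR=30/53, mL=-30/53, mR=1410/2173
sensor matrix S = [[30/101, 30/73], [30/41, 30/53]]; det S = -2124000/16021529
solve [mL_A; mL_B] = S·[w00; w01] and [mR_A; mR_B] = S·[w10; w11]:
  w00 = 0, w01 = -1, w10 = 1/2, w11 = 1/2

0 -1 1/2 1/2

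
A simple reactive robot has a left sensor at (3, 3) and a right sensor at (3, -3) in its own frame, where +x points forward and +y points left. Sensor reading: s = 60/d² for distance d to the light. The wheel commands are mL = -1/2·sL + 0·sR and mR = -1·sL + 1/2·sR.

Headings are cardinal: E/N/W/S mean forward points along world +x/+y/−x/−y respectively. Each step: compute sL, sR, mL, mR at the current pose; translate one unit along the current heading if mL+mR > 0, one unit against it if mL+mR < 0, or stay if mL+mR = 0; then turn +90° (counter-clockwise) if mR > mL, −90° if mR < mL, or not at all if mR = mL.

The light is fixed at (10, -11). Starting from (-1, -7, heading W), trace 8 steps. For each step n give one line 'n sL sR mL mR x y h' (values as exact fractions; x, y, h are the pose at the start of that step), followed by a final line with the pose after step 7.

n=0: pose=(-1,-7,W); sL=60/197, sR=12/49; mL=-30/197, mR=-1758/9653; mL+mR=-3228/9653 → advance -1; mR−mL=-288/9653 → turn -1·90°
n=1: pose=(0,-7,N); sL=30/109, sR=30/49; mL=-15/109, mR=165/5341; mL+mR=-570/5341 → advance -1; mR−mL=900/5341 → turn +1·90°
n=2: pose=(0,-8,W); sL=60/169, sR=12/41; mL=-30/169, mR=-1446/6929; mL+mR=-2676/6929 → advance -1; mR−mL=-216/6929 → turn -1·90°
n=3: pose=(1,-8,N); sL=1/3, sR=5/6; mL=-1/6, mR=1/12; mL+mR=-1/12 → advance -1; mR−mL=1/4 → turn +1·90°
n=4: pose=(1,-9,W); sL=12/29, sR=60/169; mL=-6/29, mR=-1158/4901; mL+mR=-2172/4901 → advance -1; mR−mL=-144/4901 → turn -1·90°
n=5: pose=(2,-9,N); sL=30/73, sR=6/5; mL=-15/73, mR=69/365; mL+mR=-6/365 → advance -1; mR−mL=144/365 → turn +1·90°
n=6: pose=(2,-10,W); sL=12/25, sR=60/137; mL=-6/25, mR=-894/3425; mL+mR=-1716/3425 → advance -1; mR−mL=-72/3425 → turn -1·90°
n=7: pose=(3,-10,N); sL=15/29, sR=15/8; mL=-15/58, mR=195/464; mL+mR=75/464 → advance +1; mR−mL=315/464 → turn +1·90°

0 60/197 12/49 -30/197 -1758/9653 -1 -7 W
1 30/109 30/49 -15/109 165/5341 0 -7 N
2 60/169 12/41 -30/169 -1446/6929 0 -8 W
3 1/3 5/6 -1/6 1/12 1 -8 N
4 12/29 60/169 -6/29 -1158/4901 1 -9 W
5 30/73 6/5 -15/73 69/365 2 -9 N
6 12/25 60/137 -6/25 -894/3425 2 -10 W
7 15/29 15/8 -15/58 195/464 3 -10 N
final 3 -9 W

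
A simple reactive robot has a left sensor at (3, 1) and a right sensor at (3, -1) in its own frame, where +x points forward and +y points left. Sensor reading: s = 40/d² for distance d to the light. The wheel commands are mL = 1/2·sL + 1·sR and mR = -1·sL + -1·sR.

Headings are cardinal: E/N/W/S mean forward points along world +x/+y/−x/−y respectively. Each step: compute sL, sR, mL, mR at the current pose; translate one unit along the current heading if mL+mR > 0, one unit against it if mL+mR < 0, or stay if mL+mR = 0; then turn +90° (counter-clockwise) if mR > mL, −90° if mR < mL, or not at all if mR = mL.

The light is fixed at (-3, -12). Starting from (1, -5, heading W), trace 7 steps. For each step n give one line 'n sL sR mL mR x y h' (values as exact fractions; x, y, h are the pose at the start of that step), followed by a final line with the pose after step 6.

0 40/37 8/13 556/481 -816/481 1 -5 W
1 10/29 5/17 230/493 -315/493 2 -5 N
2 40/113 40/89 6300/10057 -8080/10057 2 -6 E
3 20/17 20/9 430/153 -520/153 1 -6 S
4 40/37 8/13 556/481 -816/481 1 -5 W
5 10/29 5/17 230/493 -315/493 2 -5 N
6 40/113 40/89 6300/10057 -8080/10057 2 -6 E
final 1 -6 S

n=0: pose=(1,-5,W); sL=40/37, sR=8/13; mL=556/481, mR=-816/481; mL+mR=-20/37 → advance -1; mR−mL=-1372/481 → turn -1·90°
n=1: pose=(2,-5,N); sL=10/29, sR=5/17; mL=230/493, mR=-315/493; mL+mR=-5/29 → advance -1; mR−mL=-545/493 → turn -1·90°
n=2: pose=(2,-6,E); sL=40/113, sR=40/89; mL=6300/10057, mR=-8080/10057; mL+mR=-20/113 → advance -1; mR−mL=-14380/10057 → turn -1·90°
n=3: pose=(1,-6,S); sL=20/17, sR=20/9; mL=430/153, mR=-520/153; mL+mR=-10/17 → advance -1; mR−mL=-950/153 → turn -1·90°
n=4: pose=(1,-5,W); sL=40/37, sR=8/13; mL=556/481, mR=-816/481; mL+mR=-20/37 → advance -1; mR−mL=-1372/481 → turn -1·90°
n=5: pose=(2,-5,N); sL=10/29, sR=5/17; mL=230/493, mR=-315/493; mL+mR=-5/29 → advance -1; mR−mL=-545/493 → turn -1·90°
n=6: pose=(2,-6,E); sL=40/113, sR=40/89; mL=6300/10057, mR=-8080/10057; mL+mR=-20/113 → advance -1; mR−mL=-14380/10057 → turn -1·90°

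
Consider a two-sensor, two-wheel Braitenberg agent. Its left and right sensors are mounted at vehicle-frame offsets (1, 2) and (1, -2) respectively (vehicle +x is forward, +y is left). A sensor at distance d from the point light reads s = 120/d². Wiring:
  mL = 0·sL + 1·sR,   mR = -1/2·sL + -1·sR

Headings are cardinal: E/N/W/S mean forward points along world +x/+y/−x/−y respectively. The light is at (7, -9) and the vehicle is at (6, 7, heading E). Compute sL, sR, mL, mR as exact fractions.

left sensor world pos  = (7, 9); dL² = 324
right sensor world pos = (7, 5); dR² = 196
sL = 120/324 = 10/27
sR = 120/196 = 30/49
mL = 0·sL + 1·sR = 30/49
mR = -1/2·sL + -1·sR = -1055/1323

10/27 30/49 30/49 -1055/1323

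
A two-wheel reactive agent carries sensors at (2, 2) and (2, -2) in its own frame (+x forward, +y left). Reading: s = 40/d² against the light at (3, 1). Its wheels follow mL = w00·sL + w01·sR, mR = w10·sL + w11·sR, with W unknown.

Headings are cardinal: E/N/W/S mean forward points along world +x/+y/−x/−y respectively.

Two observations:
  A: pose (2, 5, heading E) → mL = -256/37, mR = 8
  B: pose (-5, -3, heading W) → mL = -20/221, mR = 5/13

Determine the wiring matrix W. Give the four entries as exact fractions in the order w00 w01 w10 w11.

1 -1 0 1

obs A: pose=(2,5,E) → sL=40/37, sR=8, mL=-256/37, mR=8
obs B: pose=(-5,-3,W) → sL=5/17, sR=5/13, mL=-20/221, mR=5/13
sensor matrix S = [[40/37, 8], [5/17, 5/13]]; det S = -15840/8177
solve [mL_A; mL_B] = S·[w00; w01] and [mR_A; mR_B] = S·[w10; w11]:
  w00 = 1, w01 = -1, w10 = 0, w11 = 1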